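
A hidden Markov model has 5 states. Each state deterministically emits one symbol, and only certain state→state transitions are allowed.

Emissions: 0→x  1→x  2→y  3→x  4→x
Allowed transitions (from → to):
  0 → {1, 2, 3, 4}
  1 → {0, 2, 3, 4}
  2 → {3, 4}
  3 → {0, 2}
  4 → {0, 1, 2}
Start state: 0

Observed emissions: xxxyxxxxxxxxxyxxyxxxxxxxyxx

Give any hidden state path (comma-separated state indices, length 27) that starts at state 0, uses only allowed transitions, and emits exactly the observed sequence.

0,3,0,2,3,0,1,4,0,1,4,1,3,2,3,0,2,3,0,1,3,0,4,1,2,3,0

  pos 0: x in {0,1,3,4}, choose 0; start
  pos 1: x in {0,1,3,4}, choose 3; 0->3 ok
  pos 2: x in {0,1,3,4}, choose 0; 3->0 ok
  pos 3: y in {2}, choose 2; 0->2 ok
  pos 4: x in {0,1,3,4}, choose 3; 2->3 ok
  pos 5: x in {0,1,3,4}, choose 0; 3->0 ok
  pos 6: x in {0,1,3,4}, choose 1; 0->1 ok
  pos 7: x in {0,1,3,4}, choose 4; 1->4 ok
  pos 8: x in {0,1,3,4}, choose 0; 4->0 ok
  pos 9: x in {0,1,3,4}, choose 1; 0->1 ok
  pos 10: x in {0,1,3,4}, choose 4; 1->4 ok
  pos 11: x in {0,1,3,4}, choose 1; 4->1 ok
  pos 12: x in {0,1,3,4}, choose 3; 1->3 ok
  pos 13: y in {2}, choose 2; 3->2 ok
  pos 14: x in {0,1,3,4}, choose 3; 2->3 ok
  pos 15: x in {0,1,3,4}, choose 0; 3->0 ok
  pos 16: y in {2}, choose 2; 0->2 ok
  pos 17: x in {0,1,3,4}, choose 3; 2->3 ok
  pos 18: x in {0,1,3,4}, choose 0; 3->0 ok
  pos 19: x in {0,1,3,4}, choose 1; 0->1 ok
  pos 20: x in {0,1,3,4}, choose 3; 1->3 ok
  pos 21: x in {0,1,3,4}, choose 0; 3->0 ok
  pos 22: x in {0,1,3,4}, choose 4; 0->4 ok
  pos 23: x in {0,1,3,4}, choose 1; 4->1 ok
  pos 24: y in {2}, choose 2; 1->2 ok
  pos 25: x in {0,1,3,4}, choose 3; 2->3 ok
  pos 26: x in {0,1,3,4}, choose 0; 3->0 ok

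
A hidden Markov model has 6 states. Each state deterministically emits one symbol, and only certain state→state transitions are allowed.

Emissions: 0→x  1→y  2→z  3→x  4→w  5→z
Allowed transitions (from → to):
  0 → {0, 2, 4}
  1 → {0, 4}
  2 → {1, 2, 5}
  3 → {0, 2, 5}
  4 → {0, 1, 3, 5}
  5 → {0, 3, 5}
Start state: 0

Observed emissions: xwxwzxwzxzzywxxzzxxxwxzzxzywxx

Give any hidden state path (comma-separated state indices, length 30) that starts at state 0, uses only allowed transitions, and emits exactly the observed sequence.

0,4,0,4,5,0,4,5,3,2,2,1,4,0,0,2,5,0,0,0,4,3,5,5,3,2,1,4,3,0

  pos 0: x in {0,3}, choose 0; start
  pos 1: w in {4}, choose 4; 0->4 ok
  pos 2: x in {0,3}, choose 0; 4->0 ok
  pos 3: w in {4}, choose 4; 0->4 ok
  pos 4: z in {2,5}, choose 5; 4->5 ok
  pos 5: x in {0,3}, choose 0; 5->0 ok
  pos 6: w in {4}, choose 4; 0->4 ok
  pos 7: z in {2,5}, choose 5; 4->5 ok
  pos 8: x in {0,3}, choose 3; 5->3 ok
  pos 9: z in {2,5}, choose 2; 3->2 ok
  pos 10: z in {2,5}, choose 2; 2->2 ok
  pos 11: y in {1}, choose 1; 2->1 ok
  pos 12: w in {4}, choose 4; 1->4 ok
  pos 13: x in {0,3}, choose 0; 4->0 ok
  pos 14: x in {0,3}, choose 0; 0->0 ok
  pos 15: z in {2,5}, choose 2; 0->2 ok
  pos 16: z in {2,5}, choose 5; 2->5 ok
  pos 17: x in {0,3}, choose 0; 5->0 ok
  pos 18: x in {0,3}, choose 0; 0->0 ok
  pos 19: x in {0,3}, choose 0; 0->0 ok
  pos 20: w in {4}, choose 4; 0->4 ok
  pos 21: x in {0,3}, choose 3; 4->3 ok
  pos 22: z in {2,5}, choose 5; 3->5 ok
  pos 23: z in {2,5}, choose 5; 5->5 ok
  pos 24: x in {0,3}, choose 3; 5->3 ok
  pos 25: z in {2,5}, choose 2; 3->2 ok
  pos 26: y in {1}, choose 1; 2->1 ok
  pos 27: w in {4}, choose 4; 1->4 ok
  pos 28: x in {0,3}, choose 3; 4->3 ok
  pos 29: x in {0,3}, choose 0; 3->0 ok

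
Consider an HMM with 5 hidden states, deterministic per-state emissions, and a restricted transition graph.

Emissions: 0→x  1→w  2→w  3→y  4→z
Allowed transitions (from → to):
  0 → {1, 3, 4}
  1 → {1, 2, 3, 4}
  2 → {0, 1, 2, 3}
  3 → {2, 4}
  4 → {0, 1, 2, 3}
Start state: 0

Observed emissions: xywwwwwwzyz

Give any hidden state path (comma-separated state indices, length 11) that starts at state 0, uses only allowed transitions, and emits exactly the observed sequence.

  [0] x  {0}  => 0  start
  [1] y  {3}  => 3  0->3 ok
  [2] w  {1,2}  => 2  3->2 ok
  [3] w  {1,2}  => 2  2->2 ok
  [4] w  {1,2}  => 2  2->2 ok
  [5] w  {1,2}  => 2  2->2 ok
  [6] w  {1,2}  => 2  2->2 ok
  [7] w  {1,2}  => 1  2->1 ok
  [8] z  {4}  => 4  1->4 ok
  [9] y  {3}  => 3  4->3 ok
  [10] z  {4}  => 4  3->4 ok

0,3,2,2,2,2,2,1,4,3,4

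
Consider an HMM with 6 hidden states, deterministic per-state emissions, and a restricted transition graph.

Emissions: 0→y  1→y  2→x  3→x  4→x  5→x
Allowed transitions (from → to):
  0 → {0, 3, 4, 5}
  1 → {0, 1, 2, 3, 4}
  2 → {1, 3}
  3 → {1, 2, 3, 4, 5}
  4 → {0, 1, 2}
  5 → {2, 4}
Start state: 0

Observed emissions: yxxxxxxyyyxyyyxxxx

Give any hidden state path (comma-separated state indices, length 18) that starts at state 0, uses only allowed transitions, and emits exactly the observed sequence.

  t0 'y' -> {0,1}, take 0 (start)
  t1 'x' -> {2,3,4,5}, take 5 (0->5 ok)
  t2 'x' -> {2,3,4,5}, take 2 (5->2 ok)
  t3 'x' -> {2,3,4,5}, take 3 (2->3 ok)
  t4 'x' -> {2,3,4,5}, take 3 (3->3 ok)
  t5 'x' -> {2,3,4,5}, take 5 (3->5 ok)
  t6 'x' -> {2,3,4,5}, take 2 (5->2 ok)
  t7 'y' -> {0,1}, take 1 (2->1 ok)
  t8 'y' -> {0,1}, take 1 (1->1 ok)
  t9 'y' -> {0,1}, take 1 (1->1 ok)
  t10 'x' -> {2,3,4,5}, take 2 (1->2 ok)
  t11 'y' -> {0,1}, take 1 (2->1 ok)
  t12 'y' -> {0,1}, take 0 (1->0 ok)
  t13 'y' -> {0,1}, take 0 (0->0 ok)
  t14 'x' -> {2,3,4,5}, take 5 (0->5 ok)
  t15 'x' -> {2,3,4,5}, take 2 (5->2 ok)
  t16 'x' -> {2,3,4,5}, take 3 (2->3 ok)
  t17 'x' -> {2,3,4,5}, take 4 (3->4 ok)

0,5,2,3,3,5,2,1,1,1,2,1,0,0,5,2,3,4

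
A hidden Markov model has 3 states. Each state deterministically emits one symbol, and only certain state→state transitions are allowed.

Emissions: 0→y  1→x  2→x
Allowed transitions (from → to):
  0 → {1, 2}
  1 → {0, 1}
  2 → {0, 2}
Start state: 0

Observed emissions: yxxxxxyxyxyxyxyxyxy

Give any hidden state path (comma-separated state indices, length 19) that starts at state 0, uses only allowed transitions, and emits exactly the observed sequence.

  t0 'y' -> {0}, take 0 (start)
  t1 'x' -> {1,2}, take 1 (0->1 ok)
  t2 'x' -> {1,2}, take 1 (1->1 ok)
  t3 'x' -> {1,2}, take 1 (1->1 ok)
  t4 'x' -> {1,2}, take 1 (1->1 ok)
  t5 'x' -> {1,2}, take 1 (1->1 ok)
  t6 'y' -> {0}, take 0 (1->0 ok)
  t7 'x' -> {1,2}, take 2 (0->2 ok)
  t8 'y' -> {0}, take 0 (2->0 ok)
  t9 'x' -> {1,2}, take 2 (0->2 ok)
  t10 'y' -> {0}, take 0 (2->0 ok)
  t11 'x' -> {1,2}, take 1 (0->1 ok)
  t12 'y' -> {0}, take 0 (1->0 ok)
  t13 'x' -> {1,2}, take 2 (0->2 ok)
  t14 'y' -> {0}, take 0 (2->0 ok)
  t15 'x' -> {1,2}, take 2 (0->2 ok)
  t16 'y' -> {0}, take 0 (2->0 ok)
  t17 'x' -> {1,2}, take 2 (0->2 ok)
  t18 'y' -> {0}, take 0 (2->0 ok)

0,1,1,1,1,1,0,2,0,2,0,1,0,2,0,2,0,2,0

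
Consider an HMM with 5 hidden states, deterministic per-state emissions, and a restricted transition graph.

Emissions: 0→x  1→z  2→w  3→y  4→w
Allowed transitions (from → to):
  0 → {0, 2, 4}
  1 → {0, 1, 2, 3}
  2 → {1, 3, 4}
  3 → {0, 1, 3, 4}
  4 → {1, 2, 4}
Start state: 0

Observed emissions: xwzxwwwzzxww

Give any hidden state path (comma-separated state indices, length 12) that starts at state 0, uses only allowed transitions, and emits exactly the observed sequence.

  0: obs=x cand={0} pick 0 [start]
  1: obs=w cand={2,4} pick 4 [0->4 ok]
  2: obs=z cand={1} pick 1 [4->1 ok]
  3: obs=x cand={0} pick 0 [1->0 ok]
  4: obs=w cand={2,4} pick 2 [0->2 ok]
  5: obs=w cand={2,4} pick 4 [2->4 ok]
  6: obs=w cand={2,4} pick 2 [4->2 ok]
  7: obs=z cand={1} pick 1 [2->1 ok]
  8: obs=z cand={1} pick 1 [1->1 ok]
  9: obs=x cand={0} pick 0 [1->0 ok]
  10: obs=w cand={2,4} pick 4 [0->4 ok]
  11: obs=w cand={2,4} pick 4 [4->4 ok]

0,4,1,0,2,4,2,1,1,0,4,4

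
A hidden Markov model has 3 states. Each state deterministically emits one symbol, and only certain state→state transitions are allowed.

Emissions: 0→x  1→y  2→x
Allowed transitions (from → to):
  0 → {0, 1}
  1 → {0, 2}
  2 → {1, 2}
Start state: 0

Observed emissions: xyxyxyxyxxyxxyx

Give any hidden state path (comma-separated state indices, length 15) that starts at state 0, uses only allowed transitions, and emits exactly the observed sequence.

  t0 'x' -> {0,2}, take 0 (start)
  t1 'y' -> {1}, take 1 (0->1 ok)
  t2 'x' -> {0,2}, take 0 (1->0 ok)
  t3 'y' -> {1}, take 1 (0->1 ok)
  t4 'x' -> {0,2}, take 2 (1->2 ok)
  t5 'y' -> {1}, take 1 (2->1 ok)
  t6 'x' -> {0,2}, take 0 (1->0 ok)
  t7 'y' -> {1}, take 1 (0->1 ok)
  t8 'x' -> {0,2}, take 2 (1->2 ok)
  t9 'x' -> {0,2}, take 2 (2->2 ok)
  t10 'y' -> {1}, take 1 (2->1 ok)
  t11 'x' -> {0,2}, take 2 (1->2 ok)
  t12 'x' -> {0,2}, take 2 (2->2 ok)
  t13 'y' -> {1}, take 1 (2->1 ok)
  t14 'x' -> {0,2}, take 2 (1->2 ok)

0,1,0,1,2,1,0,1,2,2,1,2,2,1,2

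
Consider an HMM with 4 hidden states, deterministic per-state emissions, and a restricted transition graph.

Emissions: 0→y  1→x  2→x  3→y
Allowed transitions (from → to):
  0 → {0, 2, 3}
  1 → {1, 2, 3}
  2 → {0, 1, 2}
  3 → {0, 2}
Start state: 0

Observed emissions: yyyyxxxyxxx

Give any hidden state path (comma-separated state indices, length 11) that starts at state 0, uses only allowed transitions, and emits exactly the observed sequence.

0,0,0,3,2,1,2,0,2,2,1

  pos 0: y in {0,3}, choose 0; start
  pos 1: y in {0,3}, choose 0; 0->0 ok
  pos 2: y in {0,3}, choose 0; 0->0 ok
  pos 3: y in {0,3}, choose 3; 0->3 ok
  pos 4: x in {1,2}, choose 2; 3->2 ok
  pos 5: x in {1,2}, choose 1; 2->1 ok
  pos 6: x in {1,2}, choose 2; 1->2 ok
  pos 7: y in {0,3}, choose 0; 2->0 ok
  pos 8: x in {1,2}, choose 2; 0->2 ok
  pos 9: x in {1,2}, choose 2; 2->2 ok
  pos 10: x in {1,2}, choose 1; 2->1 ok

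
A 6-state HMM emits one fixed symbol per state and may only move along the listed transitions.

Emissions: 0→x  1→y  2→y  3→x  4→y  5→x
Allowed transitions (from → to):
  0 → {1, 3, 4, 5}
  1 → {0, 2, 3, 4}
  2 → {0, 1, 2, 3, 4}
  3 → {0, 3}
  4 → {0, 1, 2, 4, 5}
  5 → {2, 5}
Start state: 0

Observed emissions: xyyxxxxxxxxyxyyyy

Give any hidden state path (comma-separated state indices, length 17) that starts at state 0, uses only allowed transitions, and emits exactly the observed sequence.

0,4,2,3,0,3,3,3,3,0,5,2,0,4,1,2,4

  pos 0: x in {0,3,5}, choose 0; start
  pos 1: y in {1,2,4}, choose 4; 0->4 ok
  pos 2: y in {1,2,4}, choose 2; 4->2 ok
  pos 3: x in {0,3,5}, choose 3; 2->3 ok
  pos 4: x in {0,3,5}, choose 0; 3->0 ok
  pos 5: x in {0,3,5}, choose 3; 0->3 ok
  pos 6: x in {0,3,5}, choose 3; 3->3 ok
  pos 7: x in {0,3,5}, choose 3; 3->3 ok
  pos 8: x in {0,3,5}, choose 3; 3->3 ok
  pos 9: x in {0,3,5}, choose 0; 3->0 ok
  pos 10: x in {0,3,5}, choose 5; 0->5 ok
  pos 11: y in {1,2,4}, choose 2; 5->2 ok
  pos 12: x in {0,3,5}, choose 0; 2->0 ok
  pos 13: y in {1,2,4}, choose 4; 0->4 ok
  pos 14: y in {1,2,4}, choose 1; 4->1 ok
  pos 15: y in {1,2,4}, choose 2; 1->2 ok
  pos 16: y in {1,2,4}, choose 4; 2->4 ok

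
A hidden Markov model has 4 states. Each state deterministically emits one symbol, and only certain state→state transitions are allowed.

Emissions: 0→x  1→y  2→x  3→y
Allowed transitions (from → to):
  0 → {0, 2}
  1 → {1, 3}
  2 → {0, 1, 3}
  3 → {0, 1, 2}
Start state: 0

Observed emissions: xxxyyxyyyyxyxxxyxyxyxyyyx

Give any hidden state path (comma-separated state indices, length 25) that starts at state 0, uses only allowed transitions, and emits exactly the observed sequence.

  0: obs=x cand={0,2} pick 0 [start]
  1: obs=x cand={0,2} pick 0 [0->0 ok]
  2: obs=x cand={0,2} pick 2 [0->2 ok]
  3: obs=y cand={1,3} pick 1 [2->1 ok]
  4: obs=y cand={1,3} pick 3 [1->3 ok]
  5: obs=x cand={0,2} pick 2 [3->2 ok]
  6: obs=y cand={1,3} pick 3 [2->3 ok]
  7: obs=y cand={1,3} pick 1 [3->1 ok]
  8: obs=y cand={1,3} pick 1 [1->1 ok]
  9: obs=y cand={1,3} pick 3 [1->3 ok]
  10: obs=x cand={0,2} pick 2 [3->2 ok]
  11: obs=y cand={1,3} pick 3 [2->3 ok]
  12: obs=x cand={0,2} pick 2 [3->2 ok]
  13: obs=x cand={0,2} pick 0 [2->0 ok]
  14: obs=x cand={0,2} pick 2 [0->2 ok]
  15: obs=y cand={1,3} pick 3 [2->3 ok]
  16: obs=x cand={0,2} pick 2 [3->2 ok]
  17: obs=y cand={1,3} pick 3 [2->3 ok]
  18: obs=x cand={0,2} pick 2 [3->2 ok]
  19: obs=y cand={1,3} pick 3 [2->3 ok]
  20: obs=x cand={0,2} pick 2 [3->2 ok]
  21: obs=y cand={1,3} pick 1 [2->1 ok]
  22: obs=y cand={1,3} pick 1 [1->1 ok]
  23: obs=y cand={1,3} pick 3 [1->3 ok]
  24: obs=x cand={0,2} pick 2 [3->2 ok]

0,0,2,1,3,2,3,1,1,3,2,3,2,0,2,3,2,3,2,3,2,1,1,3,2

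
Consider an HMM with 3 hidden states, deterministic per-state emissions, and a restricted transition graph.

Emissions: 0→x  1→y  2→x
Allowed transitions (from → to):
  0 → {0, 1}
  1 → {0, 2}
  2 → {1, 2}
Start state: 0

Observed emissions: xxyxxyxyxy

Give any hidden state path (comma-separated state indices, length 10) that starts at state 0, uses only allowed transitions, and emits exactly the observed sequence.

0,0,1,2,2,1,0,1,0,1

  0: obs=x cand={0,2} pick 0 [start]
  1: obs=x cand={0,2} pick 0 [0->0 ok]
  2: obs=y cand={1} pick 1 [0->1 ok]
  3: obs=x cand={0,2} pick 2 [1->2 ok]
  4: obs=x cand={0,2} pick 2 [2->2 ok]
  5: obs=y cand={1} pick 1 [2->1 ok]
  6: obs=x cand={0,2} pick 0 [1->0 ok]
  7: obs=y cand={1} pick 1 [0->1 ok]
  8: obs=x cand={0,2} pick 0 [1->0 ok]
  9: obs=y cand={1} pick 1 [0->1 ok]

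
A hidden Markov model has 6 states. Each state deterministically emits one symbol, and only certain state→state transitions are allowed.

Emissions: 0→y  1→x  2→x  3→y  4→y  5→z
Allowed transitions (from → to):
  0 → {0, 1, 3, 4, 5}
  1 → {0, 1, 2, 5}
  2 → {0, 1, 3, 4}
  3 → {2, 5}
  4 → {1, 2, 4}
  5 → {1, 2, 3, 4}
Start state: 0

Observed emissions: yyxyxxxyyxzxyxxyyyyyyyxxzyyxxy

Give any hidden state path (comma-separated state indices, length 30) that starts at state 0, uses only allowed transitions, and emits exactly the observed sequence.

  pos 0: y in {0,3,4}, choose 0; start
  pos 1: y in {0,3,4}, choose 3; 0->3 ok
  pos 2: x in {1,2}, choose 2; 3->2 ok
  pos 3: y in {0,3,4}, choose 3; 2->3 ok
  pos 4: x in {1,2}, choose 2; 3->2 ok
  pos 5: x in {1,2}, choose 1; 2->1 ok
  pos 6: x in {1,2}, choose 2; 1->2 ok
  pos 7: y in {0,3,4}, choose 4; 2->4 ok
  pos 8: y in {0,3,4}, choose 4; 4->4 ok
  pos 9: x in {1,2}, choose 1; 4->1 ok
  pos 10: z in {5}, choose 5; 1->5 ok
  pos 11: x in {1,2}, choose 2; 5->2 ok
  pos 12: y in {0,3,4}, choose 4; 2->4 ok
  pos 13: x in {1,2}, choose 1; 4->1 ok
  pos 14: x in {1,2}, choose 1; 1->1 ok
  pos 15: y in {0,3,4}, choose 0; 1->0 ok
  pos 16: y in {0,3,4}, choose 0; 0->0 ok
  pos 17: y in {0,3,4}, choose 4; 0->4 ok
  pos 18: y in {0,3,4}, choose 4; 4->4 ok
  pos 19: y in {0,3,4}, choose 4; 4->4 ok
  pos 20: y in {0,3,4}, choose 4; 4->4 ok
  pos 21: y in {0,3,4}, choose 4; 4->4 ok
  pos 22: x in {1,2}, choose 1; 4->1 ok
  pos 23: x in {1,2}, choose 1; 1->1 ok
  pos 24: z in {5}, choose 5; 1->5 ok
  pos 25: y in {0,3,4}, choose 4; 5->4 ok
  pos 26: y in {0,3,4}, choose 4; 4->4 ok
  pos 27: x in {1,2}, choose 1; 4->1 ok
  pos 28: x in {1,2}, choose 1; 1->1 ok
  pos 29: y in {0,3,4}, choose 0; 1->0 ok

0,3,2,3,2,1,2,4,4,1,5,2,4,1,1,0,0,4,4,4,4,4,1,1,5,4,4,1,1,0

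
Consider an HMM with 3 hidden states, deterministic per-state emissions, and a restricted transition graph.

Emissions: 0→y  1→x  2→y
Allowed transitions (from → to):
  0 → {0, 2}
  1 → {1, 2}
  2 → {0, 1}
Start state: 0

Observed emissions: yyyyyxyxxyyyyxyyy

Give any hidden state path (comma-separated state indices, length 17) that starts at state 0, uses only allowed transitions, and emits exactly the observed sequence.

0,2,0,0,2,1,2,1,1,2,0,0,2,1,2,0,2

  0: obs=y cand={0,2} pick 0 [start]
  1: obs=y cand={0,2} pick 2 [0->2 ok]
  2: obs=y cand={0,2} pick 0 [2->0 ok]
  3: obs=y cand={0,2} pick 0 [0->0 ok]
  4: obs=y cand={0,2} pick 2 [0->2 ok]
  5: obs=x cand={1} pick 1 [2->1 ok]
  6: obs=y cand={0,2} pick 2 [1->2 ok]
  7: obs=x cand={1} pick 1 [2->1 ok]
  8: obs=x cand={1} pick 1 [1->1 ok]
  9: obs=y cand={0,2} pick 2 [1->2 ok]
  10: obs=y cand={0,2} pick 0 [2->0 ok]
  11: obs=y cand={0,2} pick 0 [0->0 ok]
  12: obs=y cand={0,2} pick 2 [0->2 ok]
  13: obs=x cand={1} pick 1 [2->1 ok]
  14: obs=y cand={0,2} pick 2 [1->2 ok]
  15: obs=y cand={0,2} pick 0 [2->0 ok]
  16: obs=y cand={0,2} pick 2 [0->2 ok]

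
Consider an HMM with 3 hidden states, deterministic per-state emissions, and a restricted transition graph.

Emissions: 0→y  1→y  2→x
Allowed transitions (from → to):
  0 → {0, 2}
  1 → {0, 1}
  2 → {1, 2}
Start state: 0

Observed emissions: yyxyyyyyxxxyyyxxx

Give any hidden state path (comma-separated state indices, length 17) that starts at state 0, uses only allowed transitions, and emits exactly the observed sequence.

  pos 0: y in {0,1}, choose 0; start
  pos 1: y in {0,1}, choose 0; 0->0 ok
  pos 2: x in {2}, choose 2; 0->2 ok
  pos 3: y in {0,1}, choose 1; 2->1 ok
  pos 4: y in {0,1}, choose 1; 1->1 ok
  pos 5: y in {0,1}, choose 1; 1->1 ok
  pos 6: y in {0,1}, choose 1; 1->1 ok
  pos 7: y in {0,1}, choose 0; 1->0 ok
  pos 8: x in {2}, choose 2; 0->2 ok
  pos 9: x in {2}, choose 2; 2->2 ok
  pos 10: x in {2}, choose 2; 2->2 ok
  pos 11: y in {0,1}, choose 1; 2->1 ok
  pos 12: y in {0,1}, choose 1; 1->1 ok
  pos 13: y in {0,1}, choose 0; 1->0 ok
  pos 14: x in {2}, choose 2; 0->2 ok
  pos 15: x in {2}, choose 2; 2->2 ok
  pos 16: x in {2}, choose 2; 2->2 ok

0,0,2,1,1,1,1,0,2,2,2,1,1,0,2,2,2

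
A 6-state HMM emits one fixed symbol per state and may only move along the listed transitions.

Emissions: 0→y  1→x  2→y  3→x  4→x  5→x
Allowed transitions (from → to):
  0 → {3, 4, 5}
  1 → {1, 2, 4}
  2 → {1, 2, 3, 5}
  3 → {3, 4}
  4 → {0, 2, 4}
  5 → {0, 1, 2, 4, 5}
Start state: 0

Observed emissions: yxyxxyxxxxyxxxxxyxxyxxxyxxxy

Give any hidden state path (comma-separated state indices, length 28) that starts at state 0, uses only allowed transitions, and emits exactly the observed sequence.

0,4,2,5,4,2,3,3,3,4,2,1,4,4,4,4,0,5,5,2,1,4,4,2,3,3,4,0

  pos 0: y in {0,2}, choose 0; start
  pos 1: x in {1,3,4,5}, choose 4; 0->4 ok
  pos 2: y in {0,2}, choose 2; 4->2 ok
  pos 3: x in {1,3,4,5}, choose 5; 2->5 ok
  pos 4: x in {1,3,4,5}, choose 4; 5->4 ok
  pos 5: y in {0,2}, choose 2; 4->2 ok
  pos 6: x in {1,3,4,5}, choose 3; 2->3 ok
  pos 7: x in {1,3,4,5}, choose 3; 3->3 ok
  pos 8: x in {1,3,4,5}, choose 3; 3->3 ok
  pos 9: x in {1,3,4,5}, choose 4; 3->4 ok
  pos 10: y in {0,2}, choose 2; 4->2 ok
  pos 11: x in {1,3,4,5}, choose 1; 2->1 ok
  pos 12: x in {1,3,4,5}, choose 4; 1->4 ok
  pos 13: x in {1,3,4,5}, choose 4; 4->4 ok
  pos 14: x in {1,3,4,5}, choose 4; 4->4 ok
  pos 15: x in {1,3,4,5}, choose 4; 4->4 ok
  pos 16: y in {0,2}, choose 0; 4->0 ok
  pos 17: x in {1,3,4,5}, choose 5; 0->5 ok
  pos 18: x in {1,3,4,5}, choose 5; 5->5 ok
  pos 19: y in {0,2}, choose 2; 5->2 ok
  pos 20: x in {1,3,4,5}, choose 1; 2->1 ok
  pos 21: x in {1,3,4,5}, choose 4; 1->4 ok
  pos 22: x in {1,3,4,5}, choose 4; 4->4 ok
  pos 23: y in {0,2}, choose 2; 4->2 ok
  pos 24: x in {1,3,4,5}, choose 3; 2->3 ok
  pos 25: x in {1,3,4,5}, choose 3; 3->3 ok
  pos 26: x in {1,3,4,5}, choose 4; 3->4 ok
  pos 27: y in {0,2}, choose 0; 4->0 ok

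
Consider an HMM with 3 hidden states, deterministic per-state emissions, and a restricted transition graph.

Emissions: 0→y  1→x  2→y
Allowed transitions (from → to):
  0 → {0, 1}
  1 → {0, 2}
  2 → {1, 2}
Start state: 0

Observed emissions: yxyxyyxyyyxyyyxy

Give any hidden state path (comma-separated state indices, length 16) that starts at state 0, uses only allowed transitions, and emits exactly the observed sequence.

  [0] y  {0,2}  => 0  start
  [1] x  {1}  => 1  0->1 ok
  [2] y  {0,2}  => 2  1->2 ok
  [3] x  {1}  => 1  2->1 ok
  [4] y  {0,2}  => 0  1->0 ok
  [5] y  {0,2}  => 0  0->0 ok
  [6] x  {1}  => 1  0->1 ok
  [7] y  {0,2}  => 0  1->0 ok
  [8] y  {0,2}  => 0  0->0 ok
  [9] y  {0,2}  => 0  0->0 ok
  [10] x  {1}  => 1  0->1 ok
  [11] y  {0,2}  => 2  1->2 ok
  [12] y  {0,2}  => 2  2->2 ok
  [13] y  {0,2}  => 2  2->2 ok
  [14] x  {1}  => 1  2->1 ok
  [15] y  {0,2}  => 0  1->0 ok

0,1,2,1,0,0,1,0,0,0,1,2,2,2,1,0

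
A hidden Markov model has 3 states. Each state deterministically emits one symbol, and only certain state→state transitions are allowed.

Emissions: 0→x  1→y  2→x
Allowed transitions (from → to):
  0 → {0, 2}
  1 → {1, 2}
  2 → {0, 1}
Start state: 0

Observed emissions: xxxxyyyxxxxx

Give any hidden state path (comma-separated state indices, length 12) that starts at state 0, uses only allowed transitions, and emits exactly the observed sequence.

  pos 0: x in {0,2}, choose 0; start
  pos 1: x in {0,2}, choose 0; 0->0 ok
  pos 2: x in {0,2}, choose 0; 0->0 ok
  pos 3: x in {0,2}, choose 2; 0->2 ok
  pos 4: y in {1}, choose 1; 2->1 ok
  pos 5: y in {1}, choose 1; 1->1 ok
  pos 6: y in {1}, choose 1; 1->1 ok
  pos 7: x in {0,2}, choose 2; 1->2 ok
  pos 8: x in {0,2}, choose 0; 2->0 ok
  pos 9: x in {0,2}, choose 2; 0->2 ok
  pos 10: x in {0,2}, choose 0; 2->0 ok
  pos 11: x in {0,2}, choose 0; 0->0 ok

0,0,0,2,1,1,1,2,0,2,0,0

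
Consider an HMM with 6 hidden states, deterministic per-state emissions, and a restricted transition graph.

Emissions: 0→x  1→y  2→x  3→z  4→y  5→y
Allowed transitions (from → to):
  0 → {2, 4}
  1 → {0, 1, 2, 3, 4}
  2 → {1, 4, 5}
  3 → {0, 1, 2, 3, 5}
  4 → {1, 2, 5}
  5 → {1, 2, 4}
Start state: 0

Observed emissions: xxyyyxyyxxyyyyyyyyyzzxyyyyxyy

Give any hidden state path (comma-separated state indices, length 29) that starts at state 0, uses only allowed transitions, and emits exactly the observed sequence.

0,2,1,4,5,2,5,1,0,2,4,5,4,5,4,5,4,5,1,3,3,2,1,4,5,4,2,5,4

  [0] x  {0,2}  => 0  start
  [1] x  {0,2}  => 2  0->2 ok
  [2] y  {1,4,5}  => 1  2->1 ok
  [3] y  {1,4,5}  => 4  1->4 ok
  [4] y  {1,4,5}  => 5  4->5 ok
  [5] x  {0,2}  => 2  5->2 ok
  [6] y  {1,4,5}  => 5  2->5 ok
  [7] y  {1,4,5}  => 1  5->1 ok
  [8] x  {0,2}  => 0  1->0 ok
  [9] x  {0,2}  => 2  0->2 ok
  [10] y  {1,4,5}  => 4  2->4 ok
  [11] y  {1,4,5}  => 5  4->5 ok
  [12] y  {1,4,5}  => 4  5->4 ok
  [13] y  {1,4,5}  => 5  4->5 ok
  [14] y  {1,4,5}  => 4  5->4 ok
  [15] y  {1,4,5}  => 5  4->5 ok
  [16] y  {1,4,5}  => 4  5->4 ok
  [17] y  {1,4,5}  => 5  4->5 ok
  [18] y  {1,4,5}  => 1  5->1 ok
  [19] z  {3}  => 3  1->3 ok
  [20] z  {3}  => 3  3->3 ok
  [21] x  {0,2}  => 2  3->2 ok
  [22] y  {1,4,5}  => 1  2->1 ok
  [23] y  {1,4,5}  => 4  1->4 ok
  [24] y  {1,4,5}  => 5  4->5 ok
  [25] y  {1,4,5}  => 4  5->4 ok
  [26] x  {0,2}  => 2  4->2 ok
  [27] y  {1,4,5}  => 5  2->5 ok
  [28] y  {1,4,5}  => 4  5->4 ok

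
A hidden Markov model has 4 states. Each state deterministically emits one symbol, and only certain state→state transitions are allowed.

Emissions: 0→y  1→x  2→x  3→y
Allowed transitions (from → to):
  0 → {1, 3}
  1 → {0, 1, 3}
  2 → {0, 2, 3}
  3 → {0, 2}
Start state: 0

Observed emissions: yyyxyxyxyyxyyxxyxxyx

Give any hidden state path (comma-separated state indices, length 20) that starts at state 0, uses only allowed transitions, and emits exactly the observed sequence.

0,3,0,1,3,2,3,2,0,3,2,0,3,2,2,0,1,1,3,2

  pos 0: y in {0,3}, choose 0; start
  pos 1: y in {0,3}, choose 3; 0->3 ok
  pos 2: y in {0,3}, choose 0; 3->0 ok
  pos 3: x in {1,2}, choose 1; 0->1 ok
  pos 4: y in {0,3}, choose 3; 1->3 ok
  pos 5: x in {1,2}, choose 2; 3->2 ok
  pos 6: y in {0,3}, choose 3; 2->3 ok
  pos 7: x in {1,2}, choose 2; 3->2 ok
  pos 8: y in {0,3}, choose 0; 2->0 ok
  pos 9: y in {0,3}, choose 3; 0->3 ok
  pos 10: x in {1,2}, choose 2; 3->2 ok
  pos 11: y in {0,3}, choose 0; 2->0 ok
  pos 12: y in {0,3}, choose 3; 0->3 ok
  pos 13: x in {1,2}, choose 2; 3->2 ok
  pos 14: x in {1,2}, choose 2; 2->2 ok
  pos 15: y in {0,3}, choose 0; 2->0 ok
  pos 16: x in {1,2}, choose 1; 0->1 ok
  pos 17: x in {1,2}, choose 1; 1->1 ok
  pos 18: y in {0,3}, choose 3; 1->3 ok
  pos 19: x in {1,2}, choose 2; 3->2 ok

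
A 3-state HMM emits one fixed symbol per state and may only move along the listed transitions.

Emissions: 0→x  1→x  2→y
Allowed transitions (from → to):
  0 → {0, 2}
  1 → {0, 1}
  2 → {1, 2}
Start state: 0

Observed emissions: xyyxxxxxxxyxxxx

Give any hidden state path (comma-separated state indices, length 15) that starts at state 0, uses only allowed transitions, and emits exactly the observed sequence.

0,2,2,1,1,0,0,0,0,0,2,1,1,1,0

  0: obs=x cand={0,1} pick 0 [start]
  1: obs=y cand={2} pick 2 [0->2 ok]
  2: obs=y cand={2} pick 2 [2->2 ok]
  3: obs=x cand={0,1} pick 1 [2->1 ok]
  4: obs=x cand={0,1} pick 1 [1->1 ok]
  5: obs=x cand={0,1} pick 0 [1->0 ok]
  6: obs=x cand={0,1} pick 0 [0->0 ok]
  7: obs=x cand={0,1} pick 0 [0->0 ok]
  8: obs=x cand={0,1} pick 0 [0->0 ok]
  9: obs=x cand={0,1} pick 0 [0->0 ok]
  10: obs=y cand={2} pick 2 [0->2 ok]
  11: obs=x cand={0,1} pick 1 [2->1 ok]
  12: obs=x cand={0,1} pick 1 [1->1 ok]
  13: obs=x cand={0,1} pick 1 [1->1 ok]
  14: obs=x cand={0,1} pick 0 [1->0 ok]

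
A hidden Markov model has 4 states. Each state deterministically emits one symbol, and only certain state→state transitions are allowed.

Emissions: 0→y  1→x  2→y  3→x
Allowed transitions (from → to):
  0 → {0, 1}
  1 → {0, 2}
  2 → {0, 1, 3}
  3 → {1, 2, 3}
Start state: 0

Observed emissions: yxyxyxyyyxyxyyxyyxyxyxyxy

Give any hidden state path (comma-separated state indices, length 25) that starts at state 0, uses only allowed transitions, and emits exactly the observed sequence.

0,1,2,1,0,1,0,0,0,1,0,1,0,0,1,0,0,1,0,1,2,1,0,1,2

  [0] y  {0,2}  => 0  start
  [1] x  {1,3}  => 1  0->1 ok
  [2] y  {0,2}  => 2  1->2 ok
  [3] x  {1,3}  => 1  2->1 ok
  [4] y  {0,2}  => 0  1->0 ok
  [5] x  {1,3}  => 1  0->1 ok
  [6] y  {0,2}  => 0  1->0 ok
  [7] y  {0,2}  => 0  0->0 ok
  [8] y  {0,2}  => 0  0->0 ok
  [9] x  {1,3}  => 1  0->1 ok
  [10] y  {0,2}  => 0  1->0 ok
  [11] x  {1,3}  => 1  0->1 ok
  [12] y  {0,2}  => 0  1->0 ok
  [13] y  {0,2}  => 0  0->0 ok
  [14] x  {1,3}  => 1  0->1 ok
  [15] y  {0,2}  => 0  1->0 ok
  [16] y  {0,2}  => 0  0->0 ok
  [17] x  {1,3}  => 1  0->1 ok
  [18] y  {0,2}  => 0  1->0 ok
  [19] x  {1,3}  => 1  0->1 ok
  [20] y  {0,2}  => 2  1->2 ok
  [21] x  {1,3}  => 1  2->1 ok
  [22] y  {0,2}  => 0  1->0 ok
  [23] x  {1,3}  => 1  0->1 ok
  [24] y  {0,2}  => 2  1->2 ok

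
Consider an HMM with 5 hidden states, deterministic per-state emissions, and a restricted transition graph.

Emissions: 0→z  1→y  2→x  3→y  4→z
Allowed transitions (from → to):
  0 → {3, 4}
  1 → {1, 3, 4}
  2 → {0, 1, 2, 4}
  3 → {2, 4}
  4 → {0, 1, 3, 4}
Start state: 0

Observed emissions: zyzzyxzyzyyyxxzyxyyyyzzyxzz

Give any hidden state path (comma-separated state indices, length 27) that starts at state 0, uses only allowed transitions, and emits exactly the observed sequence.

0,3,4,0,3,2,4,3,4,1,1,3,2,2,0,3,2,1,1,1,3,4,0,3,2,0,4

  t0 'z' -> {0,4}, take 0 (start)
  t1 'y' -> {1,3}, take 3 (0->3 ok)
  t2 'z' -> {0,4}, take 4 (3->4 ok)
  t3 'z' -> {0,4}, take 0 (4->0 ok)
  t4 'y' -> {1,3}, take 3 (0->3 ok)
  t5 'x' -> {2}, take 2 (3->2 ok)
  t6 'z' -> {0,4}, take 4 (2->4 ok)
  t7 'y' -> {1,3}, take 3 (4->3 ok)
  t8 'z' -> {0,4}, take 4 (3->4 ok)
  t9 'y' -> {1,3}, take 1 (4->1 ok)
  t10 'y' -> {1,3}, take 1 (1->1 ok)
  t11 'y' -> {1,3}, take 3 (1->3 ok)
  t12 'x' -> {2}, take 2 (3->2 ok)
  t13 'x' -> {2}, take 2 (2->2 ok)
  t14 'z' -> {0,4}, take 0 (2->0 ok)
  t15 'y' -> {1,3}, take 3 (0->3 ok)
  t16 'x' -> {2}, take 2 (3->2 ok)
  t17 'y' -> {1,3}, take 1 (2->1 ok)
  t18 'y' -> {1,3}, take 1 (1->1 ok)
  t19 'y' -> {1,3}, take 1 (1->1 ok)
  t20 'y' -> {1,3}, take 3 (1->3 ok)
  t21 'z' -> {0,4}, take 4 (3->4 ok)
  t22 'z' -> {0,4}, take 0 (4->0 ok)
  t23 'y' -> {1,3}, take 3 (0->3 ok)
  t24 'x' -> {2}, take 2 (3->2 ok)
  t25 'z' -> {0,4}, take 0 (2->0 ok)
  t26 'z' -> {0,4}, take 4 (0->4 ok)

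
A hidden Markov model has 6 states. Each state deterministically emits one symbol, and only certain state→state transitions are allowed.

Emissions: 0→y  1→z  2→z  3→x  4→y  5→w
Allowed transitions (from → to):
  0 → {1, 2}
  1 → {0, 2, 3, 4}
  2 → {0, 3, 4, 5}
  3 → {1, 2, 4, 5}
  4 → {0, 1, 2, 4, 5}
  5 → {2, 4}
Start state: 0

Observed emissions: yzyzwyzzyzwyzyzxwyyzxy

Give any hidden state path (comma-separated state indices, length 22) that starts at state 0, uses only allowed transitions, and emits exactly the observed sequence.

0,2,0,2,5,4,1,2,0,2,5,4,1,0,2,3,5,4,0,2,3,4

  pos 0: y in {0,4}, choose 0; start
  pos 1: z in {1,2}, choose 2; 0->2 ok
  pos 2: y in {0,4}, choose 0; 2->0 ok
  pos 3: z in {1,2}, choose 2; 0->2 ok
  pos 4: w in {5}, choose 5; 2->5 ok
  pos 5: y in {0,4}, choose 4; 5->4 ok
  pos 6: z in {1,2}, choose 1; 4->1 ok
  pos 7: z in {1,2}, choose 2; 1->2 ok
  pos 8: y in {0,4}, choose 0; 2->0 ok
  pos 9: z in {1,2}, choose 2; 0->2 ok
  pos 10: w in {5}, choose 5; 2->5 ok
  pos 11: y in {0,4}, choose 4; 5->4 ok
  pos 12: z in {1,2}, choose 1; 4->1 ok
  pos 13: y in {0,4}, choose 0; 1->0 ok
  pos 14: z in {1,2}, choose 2; 0->2 ok
  pos 15: x in {3}, choose 3; 2->3 ok
  pos 16: w in {5}, choose 5; 3->5 ok
  pos 17: y in {0,4}, choose 4; 5->4 ok
  pos 18: y in {0,4}, choose 0; 4->0 ok
  pos 19: z in {1,2}, choose 2; 0->2 ok
  pos 20: x in {3}, choose 3; 2->3 ok
  pos 21: y in {0,4}, choose 4; 3->4 ok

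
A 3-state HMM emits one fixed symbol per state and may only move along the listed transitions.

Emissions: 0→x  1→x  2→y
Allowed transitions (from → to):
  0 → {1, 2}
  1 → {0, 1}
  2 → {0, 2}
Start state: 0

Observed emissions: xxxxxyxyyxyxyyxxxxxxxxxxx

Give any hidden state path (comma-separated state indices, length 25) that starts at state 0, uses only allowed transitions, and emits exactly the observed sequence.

  t0 'x' -> {0,1}, take 0 (start)
  t1 'x' -> {0,1}, take 1 (0->1 ok)
  t2 'x' -> {0,1}, take 1 (1->1 ok)
  t3 'x' -> {0,1}, take 1 (1->1 ok)
  t4 'x' -> {0,1}, take 0 (1->0 ok)
  t5 'y' -> {2}, take 2 (0->2 ok)
  t6 'x' -> {0,1}, take 0 (2->0 ok)
  t7 'y' -> {2}, take 2 (0->2 ok)
  t8 'y' -> {2}, take 2 (2->2 ok)
  t9 'x' -> {0,1}, take 0 (2->0 ok)
  t10 'y' -> {2}, take 2 (0->2 ok)
  t11 'x' -> {0,1}, take 0 (2->0 ok)
  t12 'y' -> {2}, take 2 (0->2 ok)
  t13 'y' -> {2}, take 2 (2->2 ok)
  t14 'x' -> {0,1}, take 0 (2->0 ok)
  t15 'x' -> {0,1}, take 1 (0->1 ok)
  t16 'x' -> {0,1}, take 1 (1->1 ok)
  t17 'x' -> {0,1}, take 1 (1->1 ok)
  t18 'x' -> {0,1}, take 0 (1->0 ok)
  t19 'x' -> {0,1}, take 1 (0->1 ok)
  t20 'x' -> {0,1}, take 1 (1->1 ok)
  t21 'x' -> {0,1}, take 1 (1->1 ok)
  t22 'x' -> {0,1}, take 0 (1->0 ok)
  t23 'x' -> {0,1}, take 1 (0->1 ok)
  t24 'x' -> {0,1}, take 1 (1->1 ok)

0,1,1,1,0,2,0,2,2,0,2,0,2,2,0,1,1,1,0,1,1,1,0,1,1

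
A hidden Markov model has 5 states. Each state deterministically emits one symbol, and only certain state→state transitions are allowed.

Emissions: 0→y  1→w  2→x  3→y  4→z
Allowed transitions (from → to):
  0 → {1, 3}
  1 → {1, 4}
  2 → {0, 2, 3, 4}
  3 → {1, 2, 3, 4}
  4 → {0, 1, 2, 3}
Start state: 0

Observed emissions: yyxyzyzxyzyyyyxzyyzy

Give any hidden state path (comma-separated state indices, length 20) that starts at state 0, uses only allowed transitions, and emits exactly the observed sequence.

0,3,2,3,4,3,4,2,3,4,0,3,3,3,2,4,0,3,4,0

  0: obs=y cand={0,3} pick 0 [start]
  1: obs=y cand={0,3} pick 3 [0->3 ok]
  2: obs=x cand={2} pick 2 [3->2 ok]
  3: obs=y cand={0,3} pick 3 [2->3 ok]
  4: obs=z cand={4} pick 4 [3->4 ok]
  5: obs=y cand={0,3} pick 3 [4->3 ok]
  6: obs=z cand={4} pick 4 [3->4 ok]
  7: obs=x cand={2} pick 2 [4->2 ok]
  8: obs=y cand={0,3} pick 3 [2->3 ok]
  9: obs=z cand={4} pick 4 [3->4 ok]
  10: obs=y cand={0,3} pick 0 [4->0 ok]
  11: obs=y cand={0,3} pick 3 [0->3 ok]
  12: obs=y cand={0,3} pick 3 [3->3 ok]
  13: obs=y cand={0,3} pick 3 [3->3 ok]
  14: obs=x cand={2} pick 2 [3->2 ok]
  15: obs=z cand={4} pick 4 [2->4 ok]
  16: obs=y cand={0,3} pick 0 [4->0 ok]
  17: obs=y cand={0,3} pick 3 [0->3 ok]
  18: obs=z cand={4} pick 4 [3->4 ok]
  19: obs=y cand={0,3} pick 0 [4->0 ok]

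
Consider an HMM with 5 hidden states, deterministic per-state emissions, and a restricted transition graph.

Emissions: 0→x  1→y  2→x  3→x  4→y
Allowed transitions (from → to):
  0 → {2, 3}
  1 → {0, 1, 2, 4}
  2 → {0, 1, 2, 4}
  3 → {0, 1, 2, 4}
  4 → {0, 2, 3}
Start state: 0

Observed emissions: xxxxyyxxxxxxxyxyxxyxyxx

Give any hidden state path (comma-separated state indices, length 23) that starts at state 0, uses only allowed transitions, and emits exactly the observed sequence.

  0: obs=x cand={0,2,3} pick 0 [start]
  1: obs=x cand={0,2,3} pick 3 [0->3 ok]
  2: obs=x cand={0,2,3} pick 0 [3->0 ok]
  3: obs=x cand={0,2,3} pick 2 [0->2 ok]
  4: obs=y cand={1,4} pick 1 [2->1 ok]
  5: obs=y cand={1,4} pick 1 [1->1 ok]
  6: obs=x cand={0,2,3} pick 0 [1->0 ok]
  7: obs=x cand={0,2,3} pick 3 [0->3 ok]
  8: obs=x cand={0,2,3} pick 0 [3->0 ok]
  9: obs=x cand={0,2,3} pick 3 [0->3 ok]
  10: obs=x cand={0,2,3} pick 0 [3->0 ok]
  11: obs=x cand={0,2,3} pick 3 [0->3 ok]
  12: obs=x cand={0,2,3} pick 2 [3->2 ok]
  13: obs=y cand={1,4} pick 4 [2->4 ok]
  14: obs=x cand={0,2,3} pick 3 [4->3 ok]
  15: obs=y cand={1,4} pick 1 [3->1 ok]
  16: obs=x cand={0,2,3} pick 2 [1->2 ok]
  17: obs=x cand={0,2,3} pick 2 [2->2 ok]
  18: obs=y cand={1,4} pick 1 [2->1 ok]
  19: obs=x cand={0,2,3} pick 2 [1->2 ok]
  20: obs=y cand={1,4} pick 1 [2->1 ok]
  21: obs=x cand={0,2,3} pick 0 [1->0 ok]
  22: obs=x cand={0,2,3} pick 3 [0->3 ok]

0,3,0,2,1,1,0,3,0,3,0,3,2,4,3,1,2,2,1,2,1,0,3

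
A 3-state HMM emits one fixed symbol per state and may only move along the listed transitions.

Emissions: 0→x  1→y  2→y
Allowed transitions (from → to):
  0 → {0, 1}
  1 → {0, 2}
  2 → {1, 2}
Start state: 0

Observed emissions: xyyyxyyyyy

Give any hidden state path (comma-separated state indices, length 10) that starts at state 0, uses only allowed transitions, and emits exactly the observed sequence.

  t0 'x' -> {0}, take 0 (start)
  t1 'y' -> {1,2}, take 1 (0->1 ok)
  t2 'y' -> {1,2}, take 2 (1->2 ok)
  t3 'y' -> {1,2}, take 1 (2->1 ok)
  t4 'x' -> {0}, take 0 (1->0 ok)
  t5 'y' -> {1,2}, take 1 (0->1 ok)
  t6 'y' -> {1,2}, take 2 (1->2 ok)
  t7 'y' -> {1,2}, take 1 (2->1 ok)
  t8 'y' -> {1,2}, take 2 (1->2 ok)
  t9 'y' -> {1,2}, take 2 (2->2 ok)

0,1,2,1,0,1,2,1,2,2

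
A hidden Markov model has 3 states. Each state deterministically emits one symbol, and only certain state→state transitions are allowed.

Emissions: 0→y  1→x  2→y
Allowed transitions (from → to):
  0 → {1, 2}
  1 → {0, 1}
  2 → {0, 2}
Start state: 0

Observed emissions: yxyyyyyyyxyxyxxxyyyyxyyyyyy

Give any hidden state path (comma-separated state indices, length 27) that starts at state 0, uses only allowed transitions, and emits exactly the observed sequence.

0,1,0,2,0,2,2,2,0,1,0,1,0,1,1,1,0,2,2,0,1,0,2,0,2,2,0

  [0] y  {0,2}  => 0  start
  [1] x  {1}  => 1  0->1 ok
  [2] y  {0,2}  => 0  1->0 ok
  [3] y  {0,2}  => 2  0->2 ok
  [4] y  {0,2}  => 0  2->0 ok
  [5] y  {0,2}  => 2  0->2 ok
  [6] y  {0,2}  => 2  2->2 ok
  [7] y  {0,2}  => 2  2->2 ok
  [8] y  {0,2}  => 0  2->0 ok
  [9] x  {1}  => 1  0->1 ok
  [10] y  {0,2}  => 0  1->0 ok
  [11] x  {1}  => 1  0->1 ok
  [12] y  {0,2}  => 0  1->0 ok
  [13] x  {1}  => 1  0->1 ok
  [14] x  {1}  => 1  1->1 ok
  [15] x  {1}  => 1  1->1 ok
  [16] y  {0,2}  => 0  1->0 ok
  [17] y  {0,2}  => 2  0->2 ok
  [18] y  {0,2}  => 2  2->2 ok
  [19] y  {0,2}  => 0  2->0 ok
  [20] x  {1}  => 1  0->1 ok
  [21] y  {0,2}  => 0  1->0 ok
  [22] y  {0,2}  => 2  0->2 ok
  [23] y  {0,2}  => 0  2->0 ok
  [24] y  {0,2}  => 2  0->2 ok
  [25] y  {0,2}  => 2  2->2 ok
  [26] y  {0,2}  => 0  2->0 ok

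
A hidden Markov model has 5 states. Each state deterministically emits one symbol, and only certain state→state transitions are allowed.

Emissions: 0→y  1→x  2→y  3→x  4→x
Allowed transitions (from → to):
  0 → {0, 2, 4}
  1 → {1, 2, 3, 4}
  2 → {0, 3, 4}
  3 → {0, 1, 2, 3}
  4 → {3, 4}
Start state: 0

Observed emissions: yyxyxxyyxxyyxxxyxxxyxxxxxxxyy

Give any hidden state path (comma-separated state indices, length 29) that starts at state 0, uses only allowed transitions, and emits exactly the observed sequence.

  [0] y  {0,2}  => 0  start
  [1] y  {0,2}  => 2  0->2 ok
  [2] x  {1,3,4}  => 3  2->3 ok
  [3] y  {0,2}  => 2  3->2 ok
  [4] x  {1,3,4}  => 4  2->4 ok
  [5] x  {1,3,4}  => 3  4->3 ok
  [6] y  {0,2}  => 2  3->2 ok
  [7] y  {0,2}  => 0  2->0 ok
  [8] x  {1,3,4}  => 4  0->4 ok
  [9] x  {1,3,4}  => 3  4->3 ok
  [10] y  {0,2}  => 2  3->2 ok
  [11] y  {0,2}  => 0  2->0 ok
  [12] x  {1,3,4}  => 4  0->4 ok
  [13] x  {1,3,4}  => 3  4->3 ok
  [14] x  {1,3,4}  => 1  3->1 ok
  [15] y  {0,2}  => 2  1->2 ok
  [16] x  {1,3,4}  => 4  2->4 ok
  [17] x  {1,3,4}  => 4  4->4 ok
  [18] x  {1,3,4}  => 3  4->3 ok
  [19] y  {0,2}  => 0  3->0 ok
  [20] x  {1,3,4}  => 4  0->4 ok
  [21] x  {1,3,4}  => 3  4->3 ok
  [22] x  {1,3,4}  => 1  3->1 ok
  [23] x  {1,3,4}  => 4  1->4 ok
  [24] x  {1,3,4}  => 4  4->4 ok
  [25] x  {1,3,4}  => 4  4->4 ok
  [26] x  {1,3,4}  => 3  4->3 ok
  [27] y  {0,2}  => 0  3->0 ok
  [28] y  {0,2}  => 2  0->2 ok

0,2,3,2,4,3,2,0,4,3,2,0,4,3,1,2,4,4,3,0,4,3,1,4,4,4,3,0,2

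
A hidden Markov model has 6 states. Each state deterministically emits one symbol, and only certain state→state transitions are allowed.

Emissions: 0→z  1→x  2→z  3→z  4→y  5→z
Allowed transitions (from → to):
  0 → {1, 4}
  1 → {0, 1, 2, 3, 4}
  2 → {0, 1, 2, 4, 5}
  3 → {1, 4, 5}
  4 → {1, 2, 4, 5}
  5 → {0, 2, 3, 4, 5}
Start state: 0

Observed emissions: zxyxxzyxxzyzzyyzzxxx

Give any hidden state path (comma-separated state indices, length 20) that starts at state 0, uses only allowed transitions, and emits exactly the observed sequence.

  pos 0: z in {0,2,3,5}, choose 0; start
  pos 1: x in {1}, choose 1; 0->1 ok
  pos 2: y in {4}, choose 4; 1->4 ok
  pos 3: x in {1}, choose 1; 4->1 ok
  pos 4: x in {1}, choose 1; 1->1 ok
  pos 5: z in {0,2,3,5}, choose 3; 1->3 ok
  pos 6: y in {4}, choose 4; 3->4 ok
  pos 7: x in {1}, choose 1; 4->1 ok
  pos 8: x in {1}, choose 1; 1->1 ok
  pos 9: z in {0,2,3,5}, choose 2; 1->2 ok
  pos 10: y in {4}, choose 4; 2->4 ok
  pos 11: z in {0,2,3,5}, choose 2; 4->2 ok
  pos 12: z in {0,2,3,5}, choose 5; 2->5 ok
  pos 13: y in {4}, choose 4; 5->4 ok
  pos 14: y in {4}, choose 4; 4->4 ok
  pos 15: z in {0,2,3,5}, choose 5; 4->5 ok
  pos 16: z in {0,2,3,5}, choose 0; 5->0 ok
  pos 17: x in {1}, choose 1; 0->1 ok
  pos 18: x in {1}, choose 1; 1->1 ok
  pos 19: x in {1}, choose 1; 1->1 ok

0,1,4,1,1,3,4,1,1,2,4,2,5,4,4,5,0,1,1,1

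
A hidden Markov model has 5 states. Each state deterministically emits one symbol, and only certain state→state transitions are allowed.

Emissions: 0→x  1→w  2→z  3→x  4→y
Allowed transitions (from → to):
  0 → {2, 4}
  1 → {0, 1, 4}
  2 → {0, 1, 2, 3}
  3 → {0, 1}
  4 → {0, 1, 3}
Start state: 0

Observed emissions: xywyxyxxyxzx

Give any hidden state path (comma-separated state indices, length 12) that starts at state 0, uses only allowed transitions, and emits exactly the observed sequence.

0,4,1,4,0,4,3,0,4,0,2,0

  pos 0: x in {0,3}, choose 0; start
  pos 1: y in {4}, choose 4; 0->4 ok
  pos 2: w in {1}, choose 1; 4->1 ok
  pos 3: y in {4}, choose 4; 1->4 ok
  pos 4: x in {0,3}, choose 0; 4->0 ok
  pos 5: y in {4}, choose 4; 0->4 ok
  pos 6: x in {0,3}, choose 3; 4->3 ok
  pos 7: x in {0,3}, choose 0; 3->0 ok
  pos 8: y in {4}, choose 4; 0->4 ok
  pos 9: x in {0,3}, choose 0; 4->0 ok
  pos 10: z in {2}, choose 2; 0->2 ok
  pos 11: x in {0,3}, choose 0; 2->0 ok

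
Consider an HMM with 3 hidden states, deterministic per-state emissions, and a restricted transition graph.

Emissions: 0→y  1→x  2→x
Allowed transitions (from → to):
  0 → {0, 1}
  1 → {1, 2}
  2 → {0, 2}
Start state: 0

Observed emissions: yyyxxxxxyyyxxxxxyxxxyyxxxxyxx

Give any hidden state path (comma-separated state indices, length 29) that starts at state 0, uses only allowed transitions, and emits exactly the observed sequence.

  pos 0: y in {0}, choose 0; start
  pos 1: y in {0}, choose 0; 0->0 ok
  pos 2: y in {0}, choose 0; 0->0 ok
  pos 3: x in {1,2}, choose 1; 0->1 ok
  pos 4: x in {1,2}, choose 1; 1->1 ok
  pos 5: x in {1,2}, choose 1; 1->1 ok
  pos 6: x in {1,2}, choose 1; 1->1 ok
  pos 7: x in {1,2}, choose 2; 1->2 ok
  pos 8: y in {0}, choose 0; 2->0 ok
  pos 9: y in {0}, choose 0; 0->0 ok
  pos 10: y in {0}, choose 0; 0->0 ok
  pos 11: x in {1,2}, choose 1; 0->1 ok
  pos 12: x in {1,2}, choose 1; 1->1 ok
  pos 13: x in {1,2}, choose 2; 1->2 ok
  pos 14: x in {1,2}, choose 2; 2->2 ok
  pos 15: x in {1,2}, choose 2; 2->2 ok
  pos 16: y in {0}, choose 0; 2->0 ok
  pos 17: x in {1,2}, choose 1; 0->1 ok
  pos 18: x in {1,2}, choose 1; 1->1 ok
  pos 19: x in {1,2}, choose 2; 1->2 ok
  pos 20: y in {0}, choose 0; 2->0 ok
  pos 21: y in {0}, choose 0; 0->0 ok
  pos 22: x in {1,2}, choose 1; 0->1 ok
  pos 23: x in {1,2}, choose 1; 1->1 ok
  pos 24: x in {1,2}, choose 2; 1->2 ok
  pos 25: x in {1,2}, choose 2; 2->2 ok
  pos 26: y in {0}, choose 0; 2->0 ok
  pos 27: x in {1,2}, choose 1; 0->1 ok
  pos 28: x in {1,2}, choose 1; 1->1 ok

0,0,0,1,1,1,1,2,0,0,0,1,1,2,2,2,0,1,1,2,0,0,1,1,2,2,0,1,1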